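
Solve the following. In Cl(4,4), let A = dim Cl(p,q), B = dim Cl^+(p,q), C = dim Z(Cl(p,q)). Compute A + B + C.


n = 4 + 4 = 8
Total dim = 2^8 = 256
Even subalgebra dim = 2^7 = 128
n is even, so center dim = 1
Sum = 256 + 128 + 1 = 385


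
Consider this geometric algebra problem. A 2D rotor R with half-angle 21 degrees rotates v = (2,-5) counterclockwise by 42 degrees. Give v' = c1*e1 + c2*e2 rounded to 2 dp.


Rotor R = cos(21deg) - sin(21deg)*e12
Rotation angle theta = 2 * 21 = 42 degrees
v' = R*v*~R rotates v by theta.
cos(42deg) = 0.7431, sin(42deg) = 0.6691
v'_1 = 2*cos(42deg) - (-5)*sin(42deg)
= 2*0.7431 - (-5)*0.6691
= 4.83
v'_2 = 2*sin(42deg) + (-5)*cos(42deg)
= 2*0.6691 + (-5)*0.7431
= -2.38
v' = 4.83*e1 - 2.38*e2


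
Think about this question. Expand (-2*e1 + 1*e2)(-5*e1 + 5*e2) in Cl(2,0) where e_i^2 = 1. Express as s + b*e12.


Expand: (-2*e1 + 1*e2)(-5*e1 + 5*e2)
= (-2)*(-5)*e1e1 + (-2)*5*e1e2 + 1*(-5)*e2e1 + 1*5*e2e2
Using e1^2 = e2^2 = 1, e2e1 = -e1e2:
Scalar part s = (-2)*(-5) + 1*5 = 10 + 5 = 15
Bivector part b = (-2)*5 - 1*(-5) = -10 - (-5) = -5
uv = 15 - 5*e12


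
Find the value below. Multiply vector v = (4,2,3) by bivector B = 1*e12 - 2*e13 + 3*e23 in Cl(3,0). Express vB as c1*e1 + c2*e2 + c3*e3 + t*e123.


vB has grade-1 (vector) and grade-3 (trivector) parts: vB = (v _| B) + (v ^ B).
Vector part <vB>_1:
  e1: -v2*b12 - v3*b13 = -(2)*(1) - (3)*(-2) = 4
  e2: v1*b12 - v3*b23 = (4)*(1) - (3)*(3) = -5
  e3: v1*b13 + v2*b23 = (4)*(-2) + (2)*(3) = -2
Trivector part <vB>_3:
  e123: v1*b23 - v2*b13 + v3*b12 = (4)*(3) - (2)*(-2) + (3)*(1) = 19
vB = 4*e1 - 5*e2 - 2*e3 + 19*e123


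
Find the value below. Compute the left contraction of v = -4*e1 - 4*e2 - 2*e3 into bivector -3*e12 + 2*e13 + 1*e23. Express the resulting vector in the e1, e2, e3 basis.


Left contraction v _| B = <vB>_1 (grade-1 part of the geometric product vB).
Using e1_|e12 = e2, e2_|e12 = -e1, e1_|e13 = e3, e3_|e13 = -e1, e2_|e23 = e3, e3_|e23 = -e2:
e1 coeff: -v2*b12 - v3*b13 = -(-4)*(-3) - (-2)*(2) = -8
e2 coeff: v1*b12 - v3*b23 = (-4)*(-3) - (-2)*(1) = 14
e3 coeff: v1*b13 + v2*b23 = (-4)*(2) + (-4)*(1) = -12
v _| B = -8*e1 + 14*e2 - 12*e3


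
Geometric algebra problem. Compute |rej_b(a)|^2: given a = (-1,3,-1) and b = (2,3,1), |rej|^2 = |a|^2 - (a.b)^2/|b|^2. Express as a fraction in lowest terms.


|a|^2 = (-1)^2 + 3^2 + (-1)^2 = 11
|b|^2 = 2^2 + 3^2 + 1^2 = 14
a . b = (-1)*2 + 3*3 + (-1)*1 = 6
(a.b)^2 = 6^2 = 36
|rej|^2 = 11 - 36/14
= (154 - 36)/14
= 118/14
In lowest terms: 59/7


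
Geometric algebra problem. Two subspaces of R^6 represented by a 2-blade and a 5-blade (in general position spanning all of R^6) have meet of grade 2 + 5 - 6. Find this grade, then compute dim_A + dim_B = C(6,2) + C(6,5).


Meet grade = grade(A) + grade(B) - n
= 2 + 5 - 6 = 1
C(6,2) = 15
C(6,5) = 6
dim_A + dim_B = 15 + 6 = 21


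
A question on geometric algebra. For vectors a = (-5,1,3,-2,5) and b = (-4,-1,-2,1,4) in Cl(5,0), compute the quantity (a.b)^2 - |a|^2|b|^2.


a . b = (-5)*(-4) + 1*(-1) + 3*(-2) + (-2)*1 + 5*4
= 20 + (-1) + (-6) + (-2) + 20 = 31
|a|^2 = (-5)^2 + 1^2 + 3^2 + (-2)^2 + 5^2 = 64
|b|^2 = (-4)^2 + (-1)^2 + (-2)^2 + 1^2 + 4^2 = 38
(a.b)^2 = 31^2 = 961
|a|^2 * |b|^2 = 64 * 38 = 2432
Result = 961 - 2432 = -1471


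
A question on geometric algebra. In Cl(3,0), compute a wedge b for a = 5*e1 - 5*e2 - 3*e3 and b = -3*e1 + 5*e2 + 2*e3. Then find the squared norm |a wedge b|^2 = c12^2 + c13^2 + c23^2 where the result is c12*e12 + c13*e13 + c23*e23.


a wedge b = (a1*b2 - a2*b1)*e12 + (a1*b3 - a3*b1)*e13 + (a2*b3 - a3*b2)*e23
e12 coeff: 5*5 - (-5)*(-3) = 25 - 15 = 10
e13 coeff: 5*2 - (-3)*(-3) = 10 - 9 = 1
e23 coeff: (-5)*2 - (-3)*5 = -10 - (-15) = 5
|a wedge b|^2 = 10^2 + 1^2 + 5^2
= 100 + 1 + 25
= 126


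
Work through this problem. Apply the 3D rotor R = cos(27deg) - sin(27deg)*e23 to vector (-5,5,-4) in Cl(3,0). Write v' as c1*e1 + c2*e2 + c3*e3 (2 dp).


Rotor R = cos(27deg) - sin(27deg)*e23
Rotation angle theta = 2 * 27 = 54 degrees in the e23 plane (e2 -> e3).
The component perpendicular to the plane (e1) is invariant: v'_1 = v1 = -5.00
cos(54deg) = 0.5878, sin(54deg) = 0.8090
v'_2 = v2*cos(theta) - v3*sin(theta) = 5*0.5878 - (-4)*0.8090 = 6.17
v'_3 = v2*sin(theta) + v3*cos(theta) = 5*0.8090 + (-4)*0.5878 = 1.69
v' = -5.00*e1 + 6.17*e2 + 1.69*e3


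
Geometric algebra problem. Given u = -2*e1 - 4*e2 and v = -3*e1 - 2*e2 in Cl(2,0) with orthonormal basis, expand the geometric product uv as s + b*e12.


Expand: (-2*e1 - 4*e2)(-3*e1 - 2*e2)
= (-2)*(-3)*e1e1 + (-2)*(-2)*e1e2 + (-4)*(-3)*e2e1 + (-4)*(-2)*e2e2
Using e1^2 = e2^2 = 1, e2e1 = -e1e2:
Scalar part s = (-2)*(-3) + (-4)*(-2) = 6 + 8 = 14
Bivector part b = (-2)*(-2) - (-4)*(-3) = 4 - 12 = -8
uv = 14 - 8*e12


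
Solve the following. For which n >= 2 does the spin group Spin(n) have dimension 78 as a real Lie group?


dim Spin(n) = dim so(n) = n(n-1)/2.
Solve n(n-1)/2 = 78, i.e. n^2 - n - 156 = 0.
Discriminant = 1 + 8*78 = 625
n = (1 + sqrt(625))/2 = (1 + 25)/2 = 13


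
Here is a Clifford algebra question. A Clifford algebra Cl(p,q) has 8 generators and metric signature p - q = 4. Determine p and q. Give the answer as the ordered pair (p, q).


We need p + q = 8 and p - q = 4.
Adding: 2p = 8 + 4 = 12, so p = 6.
Then q = 8 - 6 = 2.
(p, q) = (6, 2)


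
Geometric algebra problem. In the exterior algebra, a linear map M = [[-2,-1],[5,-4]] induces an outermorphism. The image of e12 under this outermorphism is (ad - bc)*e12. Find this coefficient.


The outermorphism of a linear map f sends e1^e2 to f(e1)^f(e2).
f(e1) = -2*e1 + 5*e2
f(e2) = -1*e1 - 4*e2
f(e1) ^ f(e2) = (-2*e1 + 5*e2) ^ (-1*e1 - 4*e2)
= (-2)*(-4)*e12 + 5*(-1)*e21
= (8 - (-5))*e12
= 13*e12
Coefficient = 13


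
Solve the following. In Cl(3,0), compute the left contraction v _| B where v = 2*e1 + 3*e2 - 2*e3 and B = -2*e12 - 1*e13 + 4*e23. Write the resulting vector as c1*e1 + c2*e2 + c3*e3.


Left contraction v _| B = <vB>_1 (grade-1 part of the geometric product vB).
Using e1_|e12 = e2, e2_|e12 = -e1, e1_|e13 = e3, e3_|e13 = -e1, e2_|e23 = e3, e3_|e23 = -e2:
e1 coeff: -v2*b12 - v3*b13 = -(3)*(-2) - (-2)*(-1) = 4
e2 coeff: v1*b12 - v3*b23 = (2)*(-2) - (-2)*(4) = 4
e3 coeff: v1*b13 + v2*b23 = (2)*(-1) + (3)*(4) = 10
v _| B = 4*e1 + 4*e2 + 10*e3


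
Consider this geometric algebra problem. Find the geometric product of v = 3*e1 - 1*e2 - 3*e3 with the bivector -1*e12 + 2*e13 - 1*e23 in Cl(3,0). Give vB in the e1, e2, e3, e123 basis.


vB has grade-1 (vector) and grade-3 (trivector) parts: vB = (v _| B) + (v ^ B).
Vector part <vB>_1:
  e1: -v2*b12 - v3*b13 = -(-1)*(-1) - (-3)*(2) = 5
  e2: v1*b12 - v3*b23 = (3)*(-1) - (-3)*(-1) = -6
  e3: v1*b13 + v2*b23 = (3)*(2) + (-1)*(-1) = 7
Trivector part <vB>_3:
  e123: v1*b23 - v2*b13 + v3*b12 = (3)*(-1) - (-1)*(2) + (-3)*(-1) = 2
vB = 5*e1 - 6*e2 + 7*e3 + 2*e123


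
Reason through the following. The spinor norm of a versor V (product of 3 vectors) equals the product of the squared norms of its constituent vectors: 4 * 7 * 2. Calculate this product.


Spinor norm N(V) = |v1|^2 * |v2|^2 * ... * |v3|^2
= 4 * 7 * 2
Running product: 4, 28, 56
N(V) = 56


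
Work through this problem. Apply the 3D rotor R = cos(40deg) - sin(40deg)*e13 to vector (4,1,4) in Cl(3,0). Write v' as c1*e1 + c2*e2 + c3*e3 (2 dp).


Rotor R = cos(40deg) - sin(40deg)*e13
Rotation angle theta = 2 * 40 = 80 degrees in the e13 plane (e1 -> e3).
The component perpendicular to the plane (e2) is invariant: v'_2 = v2 = 1.00
cos(80deg) = 0.1736, sin(80deg) = 0.9848
v'_1 = v1*cos(theta) - v3*sin(theta) = 4*0.1736 - 4*0.9848 = -3.24
v'_3 = v1*sin(theta) + v3*cos(theta) = 4*0.9848 + 4*0.1736 = 4.63
v' = -3.24*e1 + 1.00*e2 + 4.63*e3


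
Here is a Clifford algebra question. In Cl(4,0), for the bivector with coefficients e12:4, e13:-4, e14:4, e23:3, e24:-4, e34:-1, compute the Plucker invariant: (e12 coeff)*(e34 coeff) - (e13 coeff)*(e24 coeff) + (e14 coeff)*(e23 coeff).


Plucker relation: af - be + cd
a*f = 4*(-1) = -4
b*e = (-4)*(-4) = 16
c*d = 4*3 = 12
af - be + cd = -4 - 16 + 12
= -8


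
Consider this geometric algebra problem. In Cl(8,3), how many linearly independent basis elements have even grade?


Even subalgebra dimension = 2^(n-1)
n = 8 + 3 = 11
2^(11 - 1) = 2^10 = 1024
Verification: sum of C(11,k) for even k = 1 + 55 + 330 + 462 + 165 + 11 = 1024
Result = 1024


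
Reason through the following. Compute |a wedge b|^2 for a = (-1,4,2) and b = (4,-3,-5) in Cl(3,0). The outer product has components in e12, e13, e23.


a wedge b = (a1*b2 - a2*b1)*e12 + (a1*b3 - a3*b1)*e13 + (a2*b3 - a3*b2)*e23
e12 coeff: (-1)*(-3) - 4*4 = 3 - 16 = -13
e13 coeff: (-1)*(-5) - 2*4 = 5 - 8 = -3
e23 coeff: 4*(-5) - 2*(-3) = -20 - (-6) = -14
|a wedge b|^2 = (-13)^2 + (-3)^2 + (-14)^2
= 169 + 9 + 196
= 374


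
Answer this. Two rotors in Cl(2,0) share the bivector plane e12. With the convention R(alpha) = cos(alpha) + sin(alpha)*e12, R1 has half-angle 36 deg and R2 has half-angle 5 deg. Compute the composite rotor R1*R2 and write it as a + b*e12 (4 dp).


Same-plane rotors commute and their half-angles add:
R1*R2 = cos(a1 + a2) + sin(a1 + a2)*e12.
a1 + a2 = 36 + 5 = 41 deg
cos(41 deg) = 0.7547
sin(41 deg) = 0.6561
R1*R2 = 0.7547 + 0.6561*e12


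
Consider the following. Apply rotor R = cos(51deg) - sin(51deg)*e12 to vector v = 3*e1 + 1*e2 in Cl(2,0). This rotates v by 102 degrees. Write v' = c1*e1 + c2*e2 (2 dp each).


Rotor R = cos(51deg) - sin(51deg)*e12
Rotation angle theta = 2 * 51 = 102 degrees
v' = R*v*~R rotates v by theta.
cos(102deg) = -0.2079, sin(102deg) = 0.9781
v'_1 = 3*cos(102deg) - 1*sin(102deg)
= 3*(-0.2079) - 1*0.9781
= -1.60
v'_2 = 3*sin(102deg) + 1*cos(102deg)
= 3*0.9781 + 1*(-0.2079)
= 2.73
v' = -1.60*e1 + 2.73*e2


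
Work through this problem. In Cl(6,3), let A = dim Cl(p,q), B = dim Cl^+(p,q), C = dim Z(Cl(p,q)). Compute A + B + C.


n = 6 + 3 = 9
Total dim = 2^9 = 512
Even subalgebra dim = 2^8 = 256
n is odd, so center dim = 2
Sum = 512 + 256 + 2 = 770


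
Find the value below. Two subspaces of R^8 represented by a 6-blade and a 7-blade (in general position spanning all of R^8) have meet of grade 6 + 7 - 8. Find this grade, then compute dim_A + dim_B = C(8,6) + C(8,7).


Meet grade = grade(A) + grade(B) - n
= 6 + 7 - 8 = 5
C(8,6) = 28
C(8,7) = 8
dim_A + dim_B = 28 + 8 = 36


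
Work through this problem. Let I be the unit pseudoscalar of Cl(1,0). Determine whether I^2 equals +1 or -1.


The pseudoscalar I = e1...e_n (product of all n generators) of Cl(p,q) satisfies I^2 = (-1)^(q + n(n-1)/2).
p = 1, q = 0, n = p + q = 1
n(n-1)/2 = 1 * 0 / 2 = 0
Exponent = q + n(n-1)/2 = 0 + 0 = 0
I^2 = (-1)^0 = +1


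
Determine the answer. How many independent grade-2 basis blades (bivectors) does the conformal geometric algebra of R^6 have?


The conformal model of R^6 uses Cl(7,1) with m = 6 + 2 = 8 generators.
Number of grade-2 blades = C(m, 2) = C(8, 2)
= 8*7/2 = 28


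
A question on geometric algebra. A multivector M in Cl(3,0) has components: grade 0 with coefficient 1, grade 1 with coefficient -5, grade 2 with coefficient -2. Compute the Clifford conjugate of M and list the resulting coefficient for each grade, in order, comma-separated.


Clifford conjugate sign for grade k: (-1)^(k(k+1)/2)
Grade 0: (-1)^(0*1/2) = (-1)^0 = 1, coeff 1 -> 1
Grade 1: (-1)^(1*2/2) = (-1)^1 = -1, coeff -5 -> 5
Grade 2: (-1)^(2*3/2) = (-1)^3 = -1, coeff -2 -> 2
Conjugated coefficients: 1, 5, 2


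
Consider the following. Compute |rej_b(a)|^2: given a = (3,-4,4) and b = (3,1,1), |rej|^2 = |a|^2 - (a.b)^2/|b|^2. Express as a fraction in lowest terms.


|a|^2 = 3^2 + (-4)^2 + 4^2 = 41
|b|^2 = 3^2 + 1^2 + 1^2 = 11
a . b = 3*3 + (-4)*1 + 4*1 = 9
(a.b)^2 = 9^2 = 81
|rej|^2 = 41 - 81/11
= (451 - 81)/11
= 370/11
In lowest terms: 370/11


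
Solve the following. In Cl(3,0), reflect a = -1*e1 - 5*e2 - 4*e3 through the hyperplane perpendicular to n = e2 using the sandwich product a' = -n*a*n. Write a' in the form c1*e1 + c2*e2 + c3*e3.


Reflection formula: a' = -n*a*n, with n = e2 (unit vector, n^2 = 1).
For reflection through hyperplane perp to e2:
The component along e2 flips sign, others stay.
a = (-1, -5, -4)
a' = (-1, 5, -4)
a' = -1*e1 + 5*e2 - 4*e3


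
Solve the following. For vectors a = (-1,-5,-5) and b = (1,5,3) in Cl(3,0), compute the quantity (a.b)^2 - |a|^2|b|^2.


a . b = (-1)*1 + (-5)*5 + (-5)*3
= -1 + (-25) + (-15) = -41
|a|^2 = (-1)^2 + (-5)^2 + (-5)^2 = 51
|b|^2 = 1^2 + 5^2 + 3^2 = 35
(a.b)^2 = (-41)^2 = 1681
|a|^2 * |b|^2 = 51 * 35 = 1785
Result = 1681 - 1785 = -104


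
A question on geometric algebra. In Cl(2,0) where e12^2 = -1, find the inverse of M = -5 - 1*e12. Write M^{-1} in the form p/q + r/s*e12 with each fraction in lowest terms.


M = -5 - 1*e12, where e12^2 = -1.
Since M commutes with its reverse ~M = a - b*e12, M * ~M = a^2 - b^2*e12^2 = a^2 + b^2.
So M^{-1} = ~M / (a^2 + b^2) = (a - b*e12)/(a^2 + b^2).
a^2 + b^2 = 25 + 1 = 26
Scalar part = -5/26 = -5/26
Bivector coeff = 1/26 = 1/26
M^{-1} = -5/26 + 1/26*e12


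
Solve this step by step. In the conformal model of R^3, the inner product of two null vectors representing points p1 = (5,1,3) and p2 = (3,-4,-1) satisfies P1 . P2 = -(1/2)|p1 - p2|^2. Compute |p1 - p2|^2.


p1 - p2 = (2, 5, 4)
|p1 - p2|^2 = 2^2 + 5^2 + 4^2
= 4 + 25 + 16
= 45


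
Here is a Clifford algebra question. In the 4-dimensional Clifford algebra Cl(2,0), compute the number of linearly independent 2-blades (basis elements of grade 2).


Number of grade-k basis blades in Cl(p,q) with n = p + q is C(n, k).
n = 2 + 0 = 2
C(2, 2) = 2! / (2! * 0!)
= 2 / (2 * 1)
= 1


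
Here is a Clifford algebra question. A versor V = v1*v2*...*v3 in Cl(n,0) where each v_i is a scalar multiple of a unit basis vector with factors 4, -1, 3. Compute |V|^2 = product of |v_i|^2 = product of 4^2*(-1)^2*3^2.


Each vector v_i has |v_i|^2 = s_i^2
Squared scales: 4^2 = 16, (-1)^2 = 1, 3^2 = 9
|V|^2 = 16 * 1 * 9
= 144


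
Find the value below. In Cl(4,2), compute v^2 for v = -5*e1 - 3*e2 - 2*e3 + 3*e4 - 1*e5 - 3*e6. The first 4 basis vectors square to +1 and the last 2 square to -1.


v^2 = sum of c_i^2 * e_i^2
Positive signature terms (e_i^2 = +1): (-5)^2 + (-3)^2 + (-2)^2 + 3^2 = 47
Negative signature terms (e_j^2 = -1): (-1)^2 + (-3)^2 = 10
v^2 = 47 - 10 = 37


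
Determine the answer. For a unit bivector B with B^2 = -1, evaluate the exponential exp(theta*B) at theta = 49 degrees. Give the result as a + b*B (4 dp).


For a unit bivector B with B^2 = -1, the exponential series gives
e^(theta*B) = cos(theta) + sin(theta)*B (the GA analogue of Euler's formula).
theta = 49 degrees = 0.855211 rad
cos(49 deg) = 0.6561
sin(49 deg) = 0.7547
exp(theta*B) = 0.6561 + 0.7547*B


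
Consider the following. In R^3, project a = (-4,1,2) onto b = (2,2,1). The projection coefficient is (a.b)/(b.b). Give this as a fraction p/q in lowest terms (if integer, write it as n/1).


Projection coefficient = (a . b) / (b . b)
a . b = (-4)*2 + 1*2 + 2*1
= -8 + 2 + 2 = -4
b . b = 2^2 + 2^2 + 1^2
= 4 + 4 + 1 = 9
Coefficient = -4/9
In lowest terms: -4/9


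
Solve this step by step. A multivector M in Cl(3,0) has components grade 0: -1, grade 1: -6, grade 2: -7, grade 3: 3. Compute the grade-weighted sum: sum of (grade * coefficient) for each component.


Grade-weighted sum = sum of grade_k * coefficient_k
0*(-1) = 0
1*(-6) = -6
2*(-7) = -14
3*3 = 9
Total = 0 + (-6) + (-14) + 9 = -11


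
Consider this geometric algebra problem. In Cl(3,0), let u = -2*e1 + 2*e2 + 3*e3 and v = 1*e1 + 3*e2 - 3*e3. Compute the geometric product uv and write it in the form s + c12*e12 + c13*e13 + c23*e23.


In Cl(3,0): e_i^2 = 1, e_ie_j = -e_je_i for i != j.
Scalar part = u . v = (-2)*1 + 2*3 + 3*(-3)
= -2 + 6 + (-9) = -5
e12 coeff = (-2)*3 - 2*1 = -6 - 2 = -8
e13 coeff = (-2)*(-3) - 3*1 = 6 - 3 = 3
e23 coeff = 2*(-3) - 3*3 = -6 - 9 = -15
uv = -5 - 8*e12 + 3*e13 - 15*e23


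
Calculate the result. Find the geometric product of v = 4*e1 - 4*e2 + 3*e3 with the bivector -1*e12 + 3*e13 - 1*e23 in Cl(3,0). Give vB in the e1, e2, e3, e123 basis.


vB has grade-1 (vector) and grade-3 (trivector) parts: vB = (v _| B) + (v ^ B).
Vector part <vB>_1:
  e1: -v2*b12 - v3*b13 = -(-4)*(-1) - (3)*(3) = -13
  e2: v1*b12 - v3*b23 = (4)*(-1) - (3)*(-1) = -1
  e3: v1*b13 + v2*b23 = (4)*(3) + (-4)*(-1) = 16
Trivector part <vB>_3:
  e123: v1*b23 - v2*b13 + v3*b12 = (4)*(-1) - (-4)*(3) + (3)*(-1) = 5
vB = -13*e1 - 1*e2 + 16*e3 + 5*e123


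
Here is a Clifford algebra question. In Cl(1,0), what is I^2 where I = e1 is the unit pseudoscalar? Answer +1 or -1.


The pseudoscalar I = e1...e_n (product of all n generators) of Cl(p,q) satisfies I^2 = (-1)^(q + n(n-1)/2).
p = 1, q = 0, n = p + q = 1
n(n-1)/2 = 1 * 0 / 2 = 0
Exponent = q + n(n-1)/2 = 0 + 0 = 0
I^2 = (-1)^0 = +1


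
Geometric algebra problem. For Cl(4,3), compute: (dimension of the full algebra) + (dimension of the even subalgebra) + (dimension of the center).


n = 4 + 3 = 7
Total dim = 2^7 = 128
Even subalgebra dim = 2^6 = 64
n is odd, so center dim = 2
Sum = 128 + 64 + 2 = 194


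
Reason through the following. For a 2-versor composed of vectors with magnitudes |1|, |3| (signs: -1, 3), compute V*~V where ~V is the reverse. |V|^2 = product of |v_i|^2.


Each vector v_i has |v_i|^2 = s_i^2
Squared scales: (-1)^2 = 1, 3^2 = 9
|V|^2 = 1 * 9
= 9


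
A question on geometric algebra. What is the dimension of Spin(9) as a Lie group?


Spin(n) double-covers SO(n); both have Lie algebra so(n) of dimension n(n-1)/2.
n = 9
n(n-1) = 9 * 8 = 72
dim Spin(9) = 72/2 = 36


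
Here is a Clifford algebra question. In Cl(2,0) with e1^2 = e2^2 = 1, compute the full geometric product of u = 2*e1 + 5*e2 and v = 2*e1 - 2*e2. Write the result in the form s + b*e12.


Expand: (2*e1 + 5*e2)(2*e1 - 2*e2)
= 2*2*e1e1 + 2*(-2)*e1e2 + 5*2*e2e1 + 5*(-2)*e2e2
Using e1^2 = e2^2 = 1, e2e1 = -e1e2:
Scalar part s = 2*2 + 5*(-2) = 4 + (-10) = -6
Bivector part b = 2*(-2) - 5*2 = -4 - 10 = -14
uv = -6 - 14*e12


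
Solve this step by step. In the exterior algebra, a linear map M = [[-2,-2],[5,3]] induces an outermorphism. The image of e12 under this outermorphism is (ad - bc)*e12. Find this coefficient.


The outermorphism of a linear map f sends e1^e2 to f(e1)^f(e2).
f(e1) = -2*e1 + 5*e2
f(e2) = -2*e1 + 3*e2
f(e1) ^ f(e2) = (-2*e1 + 5*e2) ^ (-2*e1 + 3*e2)
= (-2)*3*e12 + 5*(-2)*e21
= (-6 - (-10))*e12
= 4*e12
Coefficient = 4


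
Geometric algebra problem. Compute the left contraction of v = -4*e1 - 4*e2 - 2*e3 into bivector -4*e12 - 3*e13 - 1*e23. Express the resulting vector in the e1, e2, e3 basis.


Left contraction v _| B = <vB>_1 (grade-1 part of the geometric product vB).
Using e1_|e12 = e2, e2_|e12 = -e1, e1_|e13 = e3, e3_|e13 = -e1, e2_|e23 = e3, e3_|e23 = -e2:
e1 coeff: -v2*b12 - v3*b13 = -(-4)*(-4) - (-2)*(-3) = -22
e2 coeff: v1*b12 - v3*b23 = (-4)*(-4) - (-2)*(-1) = 14
e3 coeff: v1*b13 + v2*b23 = (-4)*(-3) + (-4)*(-1) = 16
v _| B = -22*e1 + 14*e2 + 16*e3


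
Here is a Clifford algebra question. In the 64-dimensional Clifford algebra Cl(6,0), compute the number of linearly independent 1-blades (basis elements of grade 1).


Number of grade-k basis blades in Cl(p,q) with n = p + q is C(n, k).
n = 6 + 0 = 6
C(6, 1) = 6! / (1! * 5!)
= 720 / (1 * 120)
= 6


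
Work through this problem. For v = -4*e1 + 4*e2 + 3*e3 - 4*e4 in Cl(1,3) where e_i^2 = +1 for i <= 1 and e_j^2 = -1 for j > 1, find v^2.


v^2 = sum of c_i^2 * e_i^2
Positive signature terms (e_i^2 = +1): (-4)^2 = 16
Negative signature terms (e_j^2 = -1): 4^2 + 3^2 + (-4)^2 = 41
v^2 = 16 - 41 = -25


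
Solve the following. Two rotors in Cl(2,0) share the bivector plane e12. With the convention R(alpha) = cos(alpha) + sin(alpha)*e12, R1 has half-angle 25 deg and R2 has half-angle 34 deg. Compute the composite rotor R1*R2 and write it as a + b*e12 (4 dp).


Same-plane rotors commute and their half-angles add:
R1*R2 = cos(a1 + a2) + sin(a1 + a2)*e12.
a1 + a2 = 25 + 34 = 59 deg
cos(59 deg) = 0.5150
sin(59 deg) = 0.8572
R1*R2 = 0.5150 + 0.8572*e12


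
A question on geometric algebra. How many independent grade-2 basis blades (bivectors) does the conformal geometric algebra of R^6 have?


The conformal model of R^6 uses Cl(7,1) with m = 6 + 2 = 8 generators.
Number of grade-2 blades = C(m, 2) = C(8, 2)
= 8*7/2 = 28


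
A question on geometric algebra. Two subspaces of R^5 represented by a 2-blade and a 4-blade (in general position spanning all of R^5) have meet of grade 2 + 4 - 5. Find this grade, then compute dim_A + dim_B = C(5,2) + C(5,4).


Meet grade = grade(A) + grade(B) - n
= 2 + 4 - 5 = 1
C(5,2) = 10
C(5,4) = 5
dim_A + dim_B = 10 + 5 = 15


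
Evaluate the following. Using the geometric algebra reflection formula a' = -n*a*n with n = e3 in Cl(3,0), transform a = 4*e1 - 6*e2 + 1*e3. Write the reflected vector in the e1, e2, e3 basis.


Reflection formula: a' = -n*a*n, with n = e3 (unit vector, n^2 = 1).
For reflection through hyperplane perp to e3:
The component along e3 flips sign, others stay.
a = (4, -6, 1)
a' = (4, -6, -1)
a' = 4*e1 - 6*e2 - 1*e3


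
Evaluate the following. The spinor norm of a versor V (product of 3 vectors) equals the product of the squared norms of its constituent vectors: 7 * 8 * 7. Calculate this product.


Spinor norm N(V) = |v1|^2 * |v2|^2 * ... * |v3|^2
= 7 * 8 * 7
Running product: 7, 56, 392
N(V) = 392


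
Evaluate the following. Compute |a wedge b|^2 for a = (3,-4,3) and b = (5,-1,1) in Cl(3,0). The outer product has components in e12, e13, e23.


a wedge b = (a1*b2 - a2*b1)*e12 + (a1*b3 - a3*b1)*e13 + (a2*b3 - a3*b2)*e23
e12 coeff: 3*(-1) - (-4)*5 = -3 - (-20) = 17
e13 coeff: 3*1 - 3*5 = 3 - 15 = -12
e23 coeff: (-4)*1 - 3*(-1) = -4 - (-3) = -1
|a wedge b|^2 = 17^2 + (-12)^2 + (-1)^2
= 289 + 144 + 1
= 434


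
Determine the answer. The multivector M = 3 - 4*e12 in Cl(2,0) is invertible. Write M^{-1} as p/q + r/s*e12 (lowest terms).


M = 3 - 4*e12, where e12^2 = -1.
Since M commutes with its reverse ~M = a - b*e12, M * ~M = a^2 - b^2*e12^2 = a^2 + b^2.
So M^{-1} = ~M / (a^2 + b^2) = (a - b*e12)/(a^2 + b^2).
a^2 + b^2 = 9 + 16 = 25
Scalar part = 3/25 = 3/25
Bivector coeff = 4/25 = 4/25
M^{-1} = 3/25 + 4/25*e12


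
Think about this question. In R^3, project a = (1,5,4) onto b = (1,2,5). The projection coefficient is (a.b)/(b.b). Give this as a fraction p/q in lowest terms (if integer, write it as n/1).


Projection coefficient = (a . b) / (b . b)
a . b = 1*1 + 5*2 + 4*5
= 1 + 10 + 20 = 31
b . b = 1^2 + 2^2 + 5^2
= 1 + 4 + 25 = 30
Coefficient = 31/30
In lowest terms: 31/30


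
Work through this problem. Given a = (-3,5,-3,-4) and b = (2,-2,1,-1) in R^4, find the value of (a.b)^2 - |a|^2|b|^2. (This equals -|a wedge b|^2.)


a . b = (-3)*2 + 5*(-2) + (-3)*1 + (-4)*(-1)
= -6 + (-10) + (-3) + 4 = -15
|a|^2 = (-3)^2 + 5^2 + (-3)^2 + (-4)^2 = 59
|b|^2 = 2^2 + (-2)^2 + 1^2 + (-1)^2 = 10
(a.b)^2 = (-15)^2 = 225
|a|^2 * |b|^2 = 59 * 10 = 590
Result = 225 - 590 = -365


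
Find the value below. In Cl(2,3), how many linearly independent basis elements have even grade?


Even subalgebra dimension = 2^(n-1)
n = 2 + 3 = 5
2^(5 - 1) = 2^4 = 16
Verification: sum of C(5,k) for even k = 1 + 10 + 5 = 16
Result = 16


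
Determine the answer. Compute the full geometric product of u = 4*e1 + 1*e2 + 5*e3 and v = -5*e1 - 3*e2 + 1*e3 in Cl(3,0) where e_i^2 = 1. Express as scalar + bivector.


In Cl(3,0): e_i^2 = 1, e_ie_j = -e_je_i for i != j.
Scalar part = u . v = 4*(-5) + 1*(-3) + 5*1
= -20 + (-3) + 5 = -18
e12 coeff = 4*(-3) - 1*(-5) = -12 - (-5) = -7
e13 coeff = 4*1 - 5*(-5) = 4 - (-25) = 29
e23 coeff = 1*1 - 5*(-3) = 1 - (-15) = 16
uv = -18 - 7*e12 + 29*e13 + 16*e23


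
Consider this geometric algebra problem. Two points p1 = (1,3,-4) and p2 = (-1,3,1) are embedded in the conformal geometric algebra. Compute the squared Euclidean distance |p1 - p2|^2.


p1 - p2 = (2, 0, -5)
|p1 - p2|^2 = 2^2 + 0^2 + (-5)^2
= 4 + 0 + 25
= 29


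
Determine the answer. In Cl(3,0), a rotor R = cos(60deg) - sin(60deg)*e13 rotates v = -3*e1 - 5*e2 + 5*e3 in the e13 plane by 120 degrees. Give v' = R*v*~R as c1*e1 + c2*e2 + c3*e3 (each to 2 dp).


Rotor R = cos(60deg) - sin(60deg)*e13
Rotation angle theta = 2 * 60 = 120 degrees in the e13 plane (e1 -> e3).
The component perpendicular to the plane (e2) is invariant: v'_2 = v2 = -5.00
cos(120deg) = -0.5000, sin(120deg) = 0.8660
v'_1 = v1*cos(theta) - v3*sin(theta) = -3*(-0.5000) - 5*0.8660 = -2.83
v'_3 = v1*sin(theta) + v3*cos(theta) = -3*0.8660 + 5*(-0.5000) = -5.10
v' = -2.83*e1 - 5.00*e2 - 5.10*e3


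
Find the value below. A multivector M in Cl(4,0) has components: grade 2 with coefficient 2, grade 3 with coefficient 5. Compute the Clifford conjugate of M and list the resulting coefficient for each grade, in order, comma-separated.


Clifford conjugate sign for grade k: (-1)^(k(k+1)/2)
Grade 2: (-1)^(2*3/2) = (-1)^3 = -1, coeff 2 -> -2
Grade 3: (-1)^(3*4/2) = (-1)^6 = 1, coeff 5 -> 5
Conjugated coefficients: -2, 5


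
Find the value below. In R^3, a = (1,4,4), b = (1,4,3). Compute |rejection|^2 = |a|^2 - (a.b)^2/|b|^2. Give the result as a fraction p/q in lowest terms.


|a|^2 = 1^2 + 4^2 + 4^2 = 33
|b|^2 = 1^2 + 4^2 + 3^2 = 26
a . b = 1*1 + 4*4 + 4*3 = 29
(a.b)^2 = 29^2 = 841
|rej|^2 = 33 - 841/26
= (858 - 841)/26
= 17/26
In lowest terms: 17/26


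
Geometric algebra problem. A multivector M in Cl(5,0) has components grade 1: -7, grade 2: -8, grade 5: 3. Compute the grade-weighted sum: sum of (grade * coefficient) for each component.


Grade-weighted sum = sum of grade_k * coefficient_k
1*(-7) = -7
2*(-8) = -16
5*3 = 15
Total = -7 + (-16) + 15 = -8


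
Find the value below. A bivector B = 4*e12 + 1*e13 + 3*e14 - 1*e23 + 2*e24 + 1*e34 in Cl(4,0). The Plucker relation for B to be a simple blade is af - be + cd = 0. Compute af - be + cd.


Plucker relation: af - be + cd
a*f = 4*1 = 4
b*e = 1*2 = 2
c*d = 3*(-1) = -3
af - be + cd = 4 - 2 + (-3)
= -1


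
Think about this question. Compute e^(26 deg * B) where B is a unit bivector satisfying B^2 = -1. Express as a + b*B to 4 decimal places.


For a unit bivector B with B^2 = -1, the exponential series gives
e^(theta*B) = cos(theta) + sin(theta)*B (the GA analogue of Euler's formula).
theta = 26 degrees = 0.453786 rad
cos(26 deg) = 0.8988
sin(26 deg) = 0.4384
exp(theta*B) = 0.8988 + 0.4384*B


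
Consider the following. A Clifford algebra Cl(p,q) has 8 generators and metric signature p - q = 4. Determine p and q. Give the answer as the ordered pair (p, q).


We need p + q = 8 and p - q = 4.
Adding: 2p = 8 + 4 = 12, so p = 6.
Then q = 8 - 6 = 2.
(p, q) = (6, 2)


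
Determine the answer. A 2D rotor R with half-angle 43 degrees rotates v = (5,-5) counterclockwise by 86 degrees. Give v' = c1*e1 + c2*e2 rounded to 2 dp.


Rotor R = cos(43deg) - sin(43deg)*e12
Rotation angle theta = 2 * 43 = 86 degrees
v' = R*v*~R rotates v by theta.
cos(86deg) = 0.0698, sin(86deg) = 0.9976
v'_1 = 5*cos(86deg) - (-5)*sin(86deg)
= 5*0.0698 - (-5)*0.9976
= 5.34
v'_2 = 5*sin(86deg) + (-5)*cos(86deg)
= 5*0.9976 + (-5)*0.0698
= 4.64
v' = 5.34*e1 + 4.64*e2


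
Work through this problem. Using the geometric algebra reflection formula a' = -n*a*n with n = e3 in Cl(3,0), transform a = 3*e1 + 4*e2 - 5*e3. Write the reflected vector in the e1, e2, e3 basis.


Reflection formula: a' = -n*a*n, with n = e3 (unit vector, n^2 = 1).
For reflection through hyperplane perp to e3:
The component along e3 flips sign, others stay.
a = (3, 4, -5)
a' = (3, 4, 5)
a' = 3*e1 + 4*e2 + 5*e3


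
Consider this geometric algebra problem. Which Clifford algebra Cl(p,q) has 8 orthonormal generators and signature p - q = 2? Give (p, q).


We need p + q = 8 and p - q = 2.
Adding: 2p = 8 + 2 = 10, so p = 5.
Then q = 8 - 5 = 3.
(p, q) = (5, 3)


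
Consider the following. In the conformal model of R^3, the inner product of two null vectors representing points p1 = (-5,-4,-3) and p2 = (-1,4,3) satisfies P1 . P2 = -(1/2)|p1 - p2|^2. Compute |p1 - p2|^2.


p1 - p2 = (-4, -8, -6)
|p1 - p2|^2 = (-4)^2 + (-8)^2 + (-6)^2
= 16 + 64 + 36
= 116


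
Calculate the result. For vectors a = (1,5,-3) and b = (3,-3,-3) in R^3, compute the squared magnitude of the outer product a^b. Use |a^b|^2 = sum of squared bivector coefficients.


a wedge b = (a1*b2 - a2*b1)*e12 + (a1*b3 - a3*b1)*e13 + (a2*b3 - a3*b2)*e23
e12 coeff: 1*(-3) - 5*3 = -3 - 15 = -18
e13 coeff: 1*(-3) - (-3)*3 = -3 - (-9) = 6
e23 coeff: 5*(-3) - (-3)*(-3) = -15 - 9 = -24
|a wedge b|^2 = (-18)^2 + 6^2 + (-24)^2
= 324 + 36 + 576
= 936


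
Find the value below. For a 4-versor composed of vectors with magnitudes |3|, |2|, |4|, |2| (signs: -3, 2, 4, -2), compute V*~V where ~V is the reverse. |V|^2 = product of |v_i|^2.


Each vector v_i has |v_i|^2 = s_i^2
Squared scales: (-3)^2 = 9, 2^2 = 4, 4^2 = 16, (-2)^2 = 4
|V|^2 = 9 * 4 * 16 * 4
= 2304


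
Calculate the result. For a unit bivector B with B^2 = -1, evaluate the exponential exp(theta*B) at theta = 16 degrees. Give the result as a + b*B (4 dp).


For a unit bivector B with B^2 = -1, the exponential series gives
e^(theta*B) = cos(theta) + sin(theta)*B (the GA analogue of Euler's formula).
theta = 16 degrees = 0.279253 rad
cos(16 deg) = 0.9613
sin(16 deg) = 0.2756
exp(theta*B) = 0.9613 + 0.2756*B


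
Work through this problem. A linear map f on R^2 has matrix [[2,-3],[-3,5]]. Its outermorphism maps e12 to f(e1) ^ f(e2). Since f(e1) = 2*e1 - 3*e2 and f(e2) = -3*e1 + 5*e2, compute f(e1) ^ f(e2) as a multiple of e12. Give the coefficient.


The outermorphism of a linear map f sends e1^e2 to f(e1)^f(e2).
f(e1) = 2*e1 - 3*e2
f(e2) = -3*e1 + 5*e2
f(e1) ^ f(e2) = (2*e1 - 3*e2) ^ (-3*e1 + 5*e2)
= 2*5*e12 + (-3)*(-3)*e21
= (10 - 9)*e12
= 1*e12
Coefficient = 1


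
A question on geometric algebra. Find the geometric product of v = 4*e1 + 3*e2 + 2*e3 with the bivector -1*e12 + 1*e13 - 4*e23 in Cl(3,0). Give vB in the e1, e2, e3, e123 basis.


vB has grade-1 (vector) and grade-3 (trivector) parts: vB = (v _| B) + (v ^ B).
Vector part <vB>_1:
  e1: -v2*b12 - v3*b13 = -(3)*(-1) - (2)*(1) = 1
  e2: v1*b12 - v3*b23 = (4)*(-1) - (2)*(-4) = 4
  e3: v1*b13 + v2*b23 = (4)*(1) + (3)*(-4) = -8
Trivector part <vB>_3:
  e123: v1*b23 - v2*b13 + v3*b12 = (4)*(-4) - (3)*(1) + (2)*(-1) = -21
vB = 1*e1 + 4*e2 - 8*e3 - 21*e123


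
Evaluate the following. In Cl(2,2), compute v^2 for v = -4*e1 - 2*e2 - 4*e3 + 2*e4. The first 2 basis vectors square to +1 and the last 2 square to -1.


v^2 = sum of c_i^2 * e_i^2
Positive signature terms (e_i^2 = +1): (-4)^2 + (-2)^2 = 20
Negative signature terms (e_j^2 = -1): (-4)^2 + 2^2 = 20
v^2 = 20 - 20 = 0


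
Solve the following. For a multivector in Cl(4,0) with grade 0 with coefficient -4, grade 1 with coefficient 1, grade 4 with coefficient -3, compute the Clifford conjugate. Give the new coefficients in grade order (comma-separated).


Clifford conjugate sign for grade k: (-1)^(k(k+1)/2)
Grade 0: (-1)^(0*1/2) = (-1)^0 = 1, coeff -4 -> -4
Grade 1: (-1)^(1*2/2) = (-1)^1 = -1, coeff 1 -> -1
Grade 4: (-1)^(4*5/2) = (-1)^10 = 1, coeff -3 -> -3
Conjugated coefficients: -4, -1, -3


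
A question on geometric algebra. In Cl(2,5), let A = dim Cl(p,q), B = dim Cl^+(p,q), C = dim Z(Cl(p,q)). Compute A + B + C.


n = 2 + 5 = 7
Total dim = 2^7 = 128
Even subalgebra dim = 2^6 = 64
n is odd, so center dim = 2
Sum = 128 + 64 + 2 = 194


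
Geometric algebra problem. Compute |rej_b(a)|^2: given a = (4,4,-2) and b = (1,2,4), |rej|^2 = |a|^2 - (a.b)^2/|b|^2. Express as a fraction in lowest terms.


|a|^2 = 4^2 + 4^2 + (-2)^2 = 36
|b|^2 = 1^2 + 2^2 + 4^2 = 21
a . b = 4*1 + 4*2 + (-2)*4 = 4
(a.b)^2 = 4^2 = 16
|rej|^2 = 36 - 16/21
= (756 - 16)/21
= 740/21
In lowest terms: 740/21


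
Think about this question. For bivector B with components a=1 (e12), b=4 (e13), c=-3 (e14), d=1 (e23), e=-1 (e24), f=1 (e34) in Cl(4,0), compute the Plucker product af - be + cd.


Plucker relation: af - be + cd
a*f = 1*1 = 1
b*e = 4*(-1) = -4
c*d = (-3)*1 = -3
af - be + cd = 1 - (-4) + (-3)
= 2


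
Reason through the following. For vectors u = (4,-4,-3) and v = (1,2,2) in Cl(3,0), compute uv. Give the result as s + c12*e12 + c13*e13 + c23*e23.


In Cl(3,0): e_i^2 = 1, e_ie_j = -e_je_i for i != j.
Scalar part = u . v = 4*1 + (-4)*2 + (-3)*2
= 4 + (-8) + (-6) = -10
e12 coeff = 4*2 - (-4)*1 = 8 - (-4) = 12
e13 coeff = 4*2 - (-3)*1 = 8 - (-3) = 11
e23 coeff = (-4)*2 - (-3)*2 = -8 - (-6) = -2
uv = -10 + 12*e12 + 11*e13 - 2*e23


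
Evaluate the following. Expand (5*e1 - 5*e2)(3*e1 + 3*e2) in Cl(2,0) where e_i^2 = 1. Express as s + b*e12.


Expand: (5*e1 - 5*e2)(3*e1 + 3*e2)
= 5*3*e1e1 + 5*3*e1e2 + (-5)*3*e2e1 + (-5)*3*e2e2
Using e1^2 = e2^2 = 1, e2e1 = -e1e2:
Scalar part s = 5*3 + (-5)*3 = 15 + (-15) = 0
Bivector part b = 5*3 - (-5)*3 = 15 - (-15) = 30
uv = 0 + 30*e12


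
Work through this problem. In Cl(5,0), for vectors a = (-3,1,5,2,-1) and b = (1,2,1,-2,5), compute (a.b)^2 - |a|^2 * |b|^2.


a . b = (-3)*1 + 1*2 + 5*1 + 2*(-2) + (-1)*5
= -3 + 2 + 5 + (-4) + (-5) = -5
|a|^2 = (-3)^2 + 1^2 + 5^2 + 2^2 + (-1)^2 = 40
|b|^2 = 1^2 + 2^2 + 1^2 + (-2)^2 + 5^2 = 35
(a.b)^2 = (-5)^2 = 25
|a|^2 * |b|^2 = 40 * 35 = 1400
Result = 25 - 1400 = -1375


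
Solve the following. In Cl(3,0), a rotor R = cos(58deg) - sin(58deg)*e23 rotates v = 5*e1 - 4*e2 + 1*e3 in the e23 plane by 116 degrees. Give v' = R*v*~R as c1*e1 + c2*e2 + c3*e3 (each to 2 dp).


Rotor R = cos(58deg) - sin(58deg)*e23
Rotation angle theta = 2 * 58 = 116 degrees in the e23 plane (e2 -> e3).
The component perpendicular to the plane (e1) is invariant: v'_1 = v1 = 5.00
cos(116deg) = -0.4384, sin(116deg) = 0.8988
v'_2 = v2*cos(theta) - v3*sin(theta) = -4*(-0.4384) - 1*0.8988 = 0.85
v'_3 = v2*sin(theta) + v3*cos(theta) = -4*0.8988 + 1*(-0.4384) = -4.03
v' = 5.00*e1 + 0.85*e2 - 4.03*e3


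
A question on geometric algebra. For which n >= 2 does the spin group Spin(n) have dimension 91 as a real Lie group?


dim Spin(n) = dim so(n) = n(n-1)/2.
Solve n(n-1)/2 = 91, i.e. n^2 - n - 182 = 0.
Discriminant = 1 + 8*91 = 729
n = (1 + sqrt(729))/2 = (1 + 27)/2 = 14


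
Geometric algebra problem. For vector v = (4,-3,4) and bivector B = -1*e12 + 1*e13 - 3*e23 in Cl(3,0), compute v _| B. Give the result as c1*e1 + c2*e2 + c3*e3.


Left contraction v _| B = <vB>_1 (grade-1 part of the geometric product vB).
Using e1_|e12 = e2, e2_|e12 = -e1, e1_|e13 = e3, e3_|e13 = -e1, e2_|e23 = e3, e3_|e23 = -e2:
e1 coeff: -v2*b12 - v3*b13 = -(-3)*(-1) - (4)*(1) = -7
e2 coeff: v1*b12 - v3*b23 = (4)*(-1) - (4)*(-3) = 8
e3 coeff: v1*b13 + v2*b23 = (4)*(1) + (-3)*(-3) = 13
v _| B = -7*e1 + 8*e2 + 13*e3


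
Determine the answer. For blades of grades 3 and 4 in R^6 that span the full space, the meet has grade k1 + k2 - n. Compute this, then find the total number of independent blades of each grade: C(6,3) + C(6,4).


Meet grade = grade(A) + grade(B) - n
= 3 + 4 - 6 = 1
C(6,3) = 20
C(6,4) = 15
dim_A + dim_B = 20 + 15 = 35


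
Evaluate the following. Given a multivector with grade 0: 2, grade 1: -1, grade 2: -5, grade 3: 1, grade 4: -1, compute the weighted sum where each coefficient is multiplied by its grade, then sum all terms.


Grade-weighted sum = sum of grade_k * coefficient_k
0*2 = 0
1*(-1) = -1
2*(-5) = -10
3*1 = 3
4*(-1) = -4
Total = 0 + (-1) + (-10) + 3 + (-4) = -12


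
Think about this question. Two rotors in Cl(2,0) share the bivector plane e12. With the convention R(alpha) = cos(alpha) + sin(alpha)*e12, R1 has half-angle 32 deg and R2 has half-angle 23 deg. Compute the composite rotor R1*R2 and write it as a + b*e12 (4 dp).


Same-plane rotors commute and their half-angles add:
R1*R2 = cos(a1 + a2) + sin(a1 + a2)*e12.
a1 + a2 = 32 + 23 = 55 deg
cos(55 deg) = 0.5736
sin(55 deg) = 0.8192
R1*R2 = 0.5736 + 0.8192*e12


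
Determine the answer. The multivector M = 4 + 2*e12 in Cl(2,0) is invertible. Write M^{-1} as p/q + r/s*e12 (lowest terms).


M = 4 + 2*e12, where e12^2 = -1.
Since M commutes with its reverse ~M = a - b*e12, M * ~M = a^2 - b^2*e12^2 = a^2 + b^2.
So M^{-1} = ~M / (a^2 + b^2) = (a - b*e12)/(a^2 + b^2).
a^2 + b^2 = 16 + 4 = 20
Scalar part = 4/20 = 1/5
Bivector coeff = -2/20 = -1/10
M^{-1} = 1/5 - 1/10*e12


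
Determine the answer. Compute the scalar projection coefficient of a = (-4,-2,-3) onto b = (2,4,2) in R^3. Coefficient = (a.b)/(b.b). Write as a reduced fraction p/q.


Projection coefficient = (a . b) / (b . b)
a . b = (-4)*2 + (-2)*4 + (-3)*2
= -8 + (-8) + (-6) = -22
b . b = 2^2 + 4^2 + 2^2
= 4 + 16 + 4 = 24
Coefficient = -22/24
In lowest terms: -11/12


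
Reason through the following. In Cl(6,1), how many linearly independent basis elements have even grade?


Even subalgebra dimension = 2^(n-1)
n = 6 + 1 = 7
2^(7 - 1) = 2^6 = 64
Verification: sum of C(7,k) for even k = 1 + 21 + 35 + 7 = 64
Result = 64


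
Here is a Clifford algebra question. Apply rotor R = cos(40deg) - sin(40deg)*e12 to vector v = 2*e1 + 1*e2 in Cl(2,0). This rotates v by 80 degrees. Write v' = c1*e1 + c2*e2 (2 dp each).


Rotor R = cos(40deg) - sin(40deg)*e12
Rotation angle theta = 2 * 40 = 80 degrees
v' = R*v*~R rotates v by theta.
cos(80deg) = 0.1736, sin(80deg) = 0.9848
v'_1 = 2*cos(80deg) - 1*sin(80deg)
= 2*0.1736 - 1*0.9848
= -0.64
v'_2 = 2*sin(80deg) + 1*cos(80deg)
= 2*0.9848 + 1*0.1736
= 2.14
v' = -0.64*e1 + 2.14*e2


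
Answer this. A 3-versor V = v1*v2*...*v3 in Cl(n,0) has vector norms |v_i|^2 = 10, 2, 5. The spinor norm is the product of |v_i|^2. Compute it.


Spinor norm N(V) = |v1|^2 * |v2|^2 * ... * |v3|^2
= 10 * 2 * 5
Running product: 10, 20, 100
N(V) = 100


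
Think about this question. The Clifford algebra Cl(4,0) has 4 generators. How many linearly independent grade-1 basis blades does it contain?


Number of grade-k basis blades in Cl(p,q) with n = p + q is C(n, k).
n = 4 + 0 = 4
C(4, 1) = 4! / (1! * 3!)
= 24 / (1 * 6)
= 4


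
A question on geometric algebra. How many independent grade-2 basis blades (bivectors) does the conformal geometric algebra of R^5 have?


The conformal model of R^5 uses Cl(6,1) with m = 5 + 2 = 7 generators.
Number of grade-2 blades = C(m, 2) = C(7, 2)
= 7*6/2 = 21


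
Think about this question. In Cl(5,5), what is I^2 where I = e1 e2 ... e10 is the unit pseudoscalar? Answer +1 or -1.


The pseudoscalar I = e1...e_n (product of all n generators) of Cl(p,q) satisfies I^2 = (-1)^(q + n(n-1)/2).
p = 5, q = 5, n = p + q = 10
n(n-1)/2 = 10 * 9 / 2 = 45
Exponent = q + n(n-1)/2 = 5 + 45 = 50
I^2 = (-1)^50 = +1


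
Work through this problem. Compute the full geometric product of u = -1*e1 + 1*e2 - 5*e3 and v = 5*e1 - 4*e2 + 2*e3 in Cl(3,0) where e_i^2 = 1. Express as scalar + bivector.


In Cl(3,0): e_i^2 = 1, e_ie_j = -e_je_i for i != j.
Scalar part = u . v = (-1)*5 + 1*(-4) + (-5)*2
= -5 + (-4) + (-10) = -19
e12 coeff = (-1)*(-4) - 1*5 = 4 - 5 = -1
e13 coeff = (-1)*2 - (-5)*5 = -2 - (-25) = 23
e23 coeff = 1*2 - (-5)*(-4) = 2 - 20 = -18
uv = -19 - 1*e12 + 23*e13 - 18*e23


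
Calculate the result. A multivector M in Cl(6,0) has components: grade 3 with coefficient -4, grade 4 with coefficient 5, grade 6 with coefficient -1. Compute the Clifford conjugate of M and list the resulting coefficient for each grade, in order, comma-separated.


Clifford conjugate sign for grade k: (-1)^(k(k+1)/2)
Grade 3: (-1)^(3*4/2) = (-1)^6 = 1, coeff -4 -> -4
Grade 4: (-1)^(4*5/2) = (-1)^10 = 1, coeff 5 -> 5
Grade 6: (-1)^(6*7/2) = (-1)^21 = -1, coeff -1 -> 1
Conjugated coefficients: -4, 5, 1


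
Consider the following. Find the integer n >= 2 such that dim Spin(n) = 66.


dim Spin(n) = dim so(n) = n(n-1)/2.
Solve n(n-1)/2 = 66, i.e. n^2 - n - 132 = 0.
Discriminant = 1 + 8*66 = 529
n = (1 + sqrt(529))/2 = (1 + 23)/2 = 12


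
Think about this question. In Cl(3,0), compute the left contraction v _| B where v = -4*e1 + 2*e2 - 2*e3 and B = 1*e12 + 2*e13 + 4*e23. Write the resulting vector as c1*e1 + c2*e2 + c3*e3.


Left contraction v _| B = <vB>_1 (grade-1 part of the geometric product vB).
Using e1_|e12 = e2, e2_|e12 = -e1, e1_|e13 = e3, e3_|e13 = -e1, e2_|e23 = e3, e3_|e23 = -e2:
e1 coeff: -v2*b12 - v3*b13 = -(2)*(1) - (-2)*(2) = 2
e2 coeff: v1*b12 - v3*b23 = (-4)*(1) - (-2)*(4) = 4
e3 coeff: v1*b13 + v2*b23 = (-4)*(2) + (2)*(4) = 0
v _| B = 2*e1 + 4*e2 + 0*e3
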